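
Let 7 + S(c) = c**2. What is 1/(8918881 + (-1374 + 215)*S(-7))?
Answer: 1/8870203 ≈ 1.1274e-7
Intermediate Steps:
S(c) = -7 + c**2
1/(8918881 + (-1374 + 215)*S(-7)) = 1/(8918881 + (-1374 + 215)*(-7 + (-7)**2)) = 1/(8918881 - 1159*(-7 + 49)) = 1/(8918881 - 1159*42) = 1/(8918881 - 48678) = 1/8870203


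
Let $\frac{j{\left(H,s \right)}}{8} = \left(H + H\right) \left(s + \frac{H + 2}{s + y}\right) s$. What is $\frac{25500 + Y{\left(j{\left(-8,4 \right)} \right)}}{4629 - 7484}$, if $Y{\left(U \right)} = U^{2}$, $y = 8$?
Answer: $- \frac{3236764}{2855} \approx -1133.7$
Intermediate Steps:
$j{\left(H,s \right)} = 16 H s \left(s + \frac{2 + H}{8 + s}\right)$ ($j{\left(H,s \right)} = 8 \left(H + H\right) \left(s + \frac{H + 2}{s + 8}\right) s = 8 \cdot 2 H \left(s + \frac{2 + H}{8 + s}\right) s = 8 \cdot 2 H s \left(s + \frac{2 + H}{8 + s}\right) = 16 H s \left(s + \frac{2 + H}{8 + s}\right)$)
$\frac{25500 + Y{\left(j{\left(-8,4 \right)} \right)}}{4629 - 7484} = \frac{25500 + \left(16 \left(-8\right) 4 \frac{1}{8 + 4} \left(2 - 8 + 4^{2} + 8 \cdot 4\right)\right)^{2}}{4629 - 7484} = \frac{25500 + \left(16 \left(-8\right) 4 \cdot \frac{1}{12} \left(2 - 8 + 16 + 32\right)\right)^{2}}{-2855} = \left(25500 + \left(16 \left(-8\right) 4 \cdot \frac{1}{12} \cdot 42\right)^{2}\right) \left(- \frac{1}{2855}\right) = \left(25500 + \left(-1792\right)^{2}\right) \left(- \frac{1}{2855}\right) = \left(25500 + 3211264\right) \left(- \frac{1}{2855}\right) = 3236764 \left(- \frac{1}{2855}\right) = - \frac{3236764}{2855}$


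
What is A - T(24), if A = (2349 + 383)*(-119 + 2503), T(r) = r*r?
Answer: 6512512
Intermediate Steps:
T(r) = r²
A = 6513088 (A = 2732*2384 = 6513088)
A - T(24) = 6513088 - 1*24² = 6513088 - 1*576 = 6513088 - 576 = 6512512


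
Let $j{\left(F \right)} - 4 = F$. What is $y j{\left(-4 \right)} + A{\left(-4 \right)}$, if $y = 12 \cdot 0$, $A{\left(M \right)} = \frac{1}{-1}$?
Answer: $-1$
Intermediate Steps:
$A{\left(M \right)} = -1$
$j{\left(F \right)} = 4 + F$
$y = 0$
$y j{\left(-4 \right)} + A{\left(-4 \right)} = 0 \left(4 - 4\right) - 1 = 0 \cdot 0 - 1 = 0 - 1 = -1$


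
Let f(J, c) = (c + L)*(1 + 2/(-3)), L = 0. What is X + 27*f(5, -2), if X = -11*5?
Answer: -73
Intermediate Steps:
X = -55
f(J, c) = c/3 (f(J, c) = (c + 0)*(1 + 2/(-3)) = c*(1 + 2*(-1/3)) = c*(1 - 2/3) = c*(1/3) = c/3)
X + 27*f(5, -2) = -55 + 27*((1/3)*(-2)) = -55 + 27*(-2/3) = -55 - 18 = -73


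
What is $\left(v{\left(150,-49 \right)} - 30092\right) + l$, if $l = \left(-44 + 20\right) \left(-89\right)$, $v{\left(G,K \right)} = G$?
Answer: $-27806$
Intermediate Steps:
$l = 2136$ ($l = \left(-24\right) \left(-89\right) = 2136$)
$\left(v{\left(150,-49 \right)} - 30092\right) + l = \left(150 - 30092\right) + 2136 = -29942 + 2136 = -27806$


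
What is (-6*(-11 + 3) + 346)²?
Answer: 155236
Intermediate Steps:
(-6*(-11 + 3) + 346)² = (-6*(-8) + 346)² = (48 + 346)² = 394² = 155236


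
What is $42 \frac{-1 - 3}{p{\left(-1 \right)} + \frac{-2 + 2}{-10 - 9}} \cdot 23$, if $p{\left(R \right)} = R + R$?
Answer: $1932$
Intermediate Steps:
$p{\left(R \right)} = 2 R$
$42 \frac{-1 - 3}{p{\left(-1 \right)} + \frac{-2 + 2}{-10 - 9}} \cdot 23 = 42 \frac{-1 - 3}{2 \left(-1\right) + \frac{-2 + 2}{-10 - 9}} \cdot 23 = 42 \left(- \frac{4}{-2 + \frac{0}{-19}}\right) 23 = 42 \left(- \frac{4}{-2 + 0 \left(- \frac{1}{19}\right)}\right) 23 = 42 \left(- \frac{4}{-2 + 0}\right) 23 = 42 \left(- \frac{4}{-2}\right) 23 = 42 \left(\left(-4\right) \left(- \frac{1}{2}\right)\right) 23 = 42 \cdot 2 \cdot 23 = 84 \cdot 23 = 1932$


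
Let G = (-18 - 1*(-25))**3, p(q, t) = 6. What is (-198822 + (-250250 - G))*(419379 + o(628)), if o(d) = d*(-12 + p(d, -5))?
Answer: -186781817565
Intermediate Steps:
o(d) = -6*d (o(d) = d*(-12 + 6) = d*(-6) = -6*d)
G = 343 (G = (-18 + 25)**3 = 7**3 = 343)
(-198822 + (-250250 - G))*(419379 + o(628)) = (-198822 + (-250250 - 1*343))*(419379 - 6*628) = (-198822 + (-250250 - 343))*(419379 - 3768) = (-198822 - 250593)*415611 = -449415*415611 = -186781817565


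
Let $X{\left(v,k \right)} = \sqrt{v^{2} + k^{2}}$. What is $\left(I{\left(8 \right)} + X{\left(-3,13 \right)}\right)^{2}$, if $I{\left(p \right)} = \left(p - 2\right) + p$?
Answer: $\left(14 + \sqrt{178}\right)^{2} \approx 747.57$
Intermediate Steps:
$X{\left(v,k \right)} = \sqrt{k^{2} + v^{2}}$
$I{\left(p \right)} = -2 + 2 p$ ($I{\left(p \right)} = \left(-2 + p\right) + p = -2 + 2 p$)
$\left(I{\left(8 \right)} + X{\left(-3,13 \right)}\right)^{2} = \left(\left(-2 + 2 \cdot 8\right) + \sqrt{13^{2} + \left(-3\right)^{2}}\right)^{2} = \left(\left(-2 + 16\right) + \sqrt{169 + 9}\right)^{2} = \left(14 + \sqrt{178}\right)^{2}$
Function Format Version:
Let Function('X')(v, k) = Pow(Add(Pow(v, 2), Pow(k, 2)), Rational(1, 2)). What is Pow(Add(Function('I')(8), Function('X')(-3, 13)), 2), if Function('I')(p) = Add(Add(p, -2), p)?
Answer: Pow(Add(14, Pow(178, Rational(1, 2))), 2) ≈ 747.57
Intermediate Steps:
Function('X')(v, k) = Pow(Add(Pow(k, 2), Pow(v, 2)), Rational(1, 2))
Function('I')(p) = Add(-2, Mul(2, p)) (Function('I')(p) = Add(Add(-2, p), p) = Add(-2, Mul(2, p)))
Pow(Add(Function('I')(8), Function('X')(-3, 13)), 2) = Pow(Add(Add(-2, Mul(2, 8)), Pow(Add(Pow(13, 2), Pow(-3, 2)), Rational(1, 2))), 2) = Pow(Add(Add(-2, 16), Pow(Add(169, 9), Rational(1, 2))), 2) = Pow(Add(14, Pow(178, Rational(1, 2))), 2)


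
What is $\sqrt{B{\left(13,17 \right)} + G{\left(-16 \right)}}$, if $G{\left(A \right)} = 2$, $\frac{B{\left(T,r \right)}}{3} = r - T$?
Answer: $\sqrt{14} \approx 3.7417$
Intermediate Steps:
$B{\left(T,r \right)} = - 3 T + 3 r$ ($B{\left(T,r \right)} = 3 \left(r - T\right) = - 3 T + 3 r$)
$\sqrt{B{\left(13,17 \right)} + G{\left(-16 \right)}} = \sqrt{\left(\left(-3\right) 13 + 3 \cdot 17\right) + 2} = \sqrt{\left(-39 + 51\right) + 2} = \sqrt{12 + 2} = \sqrt{14}$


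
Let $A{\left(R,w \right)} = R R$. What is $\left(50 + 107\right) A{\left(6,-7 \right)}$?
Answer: $5652$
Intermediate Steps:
$A{\left(R,w \right)} = R^{2}$
$\left(50 + 107\right) A{\left(6,-7 \right)} = \left(50 + 107\right) 6^{2} = 157 \cdot 36 = 5652$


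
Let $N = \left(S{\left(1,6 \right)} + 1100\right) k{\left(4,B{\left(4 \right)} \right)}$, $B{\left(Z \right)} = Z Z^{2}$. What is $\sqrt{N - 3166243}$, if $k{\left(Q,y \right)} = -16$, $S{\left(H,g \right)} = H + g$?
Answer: $i \sqrt{3183955} \approx 1784.4 i$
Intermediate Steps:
$B{\left(Z \right)} = Z^{3}$
$N = -17712$ ($N = \left(\left(1 + 6\right) + 1100\right) \left(-16\right) = \left(7 + 1100\right) \left(-16\right) = 1107 \left(-16\right) = -17712$)
$\sqrt{N - 3166243} = \sqrt{-17712 - 3166243} = \sqrt{-3183955} = i \sqrt{3183955}$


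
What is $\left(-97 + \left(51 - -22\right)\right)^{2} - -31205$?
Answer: $31781$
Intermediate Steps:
$\left(-97 + \left(51 - -22\right)\right)^{2} - -31205 = \left(-97 + \left(51 + 22\right)\right)^{2} + 31205 = \left(-97 + 73\right)^{2} + 31205 = \left(-24\right)^{2} + 31205 = 576 + 31205 = 31781$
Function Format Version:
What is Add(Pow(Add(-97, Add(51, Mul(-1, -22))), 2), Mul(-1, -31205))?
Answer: 31781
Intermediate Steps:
Add(Pow(Add(-97, Add(51, Mul(-1, -22))), 2), Mul(-1, -31205)) = Add(Pow(Add(-97, Add(51, 22)), 2), 31205) = Add(Pow(Add(-97, 73), 2), 31205) = Add(Pow(-24, 2), 31205) = Add(576, 31205) = 31781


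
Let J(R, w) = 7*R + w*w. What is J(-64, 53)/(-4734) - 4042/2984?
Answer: -2181671/1177188 ≈ -1.8533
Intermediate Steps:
J(R, w) = w² + 7*R (J(R, w) = 7*R + w² = w² + 7*R)
J(-64, 53)/(-4734) - 4042/2984 = (53² + 7*(-64))/(-4734) - 4042/2984 = (2809 - 448)*(-1/4734) - 4042*1/2984 = 2361*(-1/4734) - 2021/1492 = -787/1578 - 2021/1492 = -2181671/1177188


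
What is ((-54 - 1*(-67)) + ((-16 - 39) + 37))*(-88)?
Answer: 440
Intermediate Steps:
((-54 - 1*(-67)) + ((-16 - 39) + 37))*(-88) = ((-54 + 67) + (-55 + 37))*(-88) = (13 - 18)*(-88) = -5*(-88) = 440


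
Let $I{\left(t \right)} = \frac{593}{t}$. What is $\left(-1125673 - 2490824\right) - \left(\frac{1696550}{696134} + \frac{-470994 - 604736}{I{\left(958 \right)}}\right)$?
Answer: $- \frac{387758759851602}{206403731} \approx -1.8786 \cdot 10^{6}$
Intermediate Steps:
$\left(-1125673 - 2490824\right) - \left(\frac{1696550}{696134} + \frac{-470994 - 604736}{I{\left(958 \right)}}\right) = \left(-1125673 - 2490824\right) - \left(\frac{1696550}{696134} + \frac{-470994 - 604736}{593 \cdot \frac{1}{958}}\right) = -3616497 - \left(1696550 \cdot \frac{1}{696134} + \frac{-470994 - 604736}{593 \cdot \frac{1}{958}}\right) = -3616497 - \left(\frac{848275}{348067} - \frac{1075730}{\frac{593}{958}}\right) = -3616497 - \left(\frac{848275}{348067} - \frac{1030549340}{593}\right) = -3616497 - - \frac{358699714098705}{206403731} = -3616497 + \frac{358699714098705}{206403731} = - \frac{387758759851602}{206403731}$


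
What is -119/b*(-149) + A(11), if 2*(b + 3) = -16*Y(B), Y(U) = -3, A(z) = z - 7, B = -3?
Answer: 2545/3 ≈ 848.33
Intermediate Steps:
A(z) = -7 + z
b = 21 (b = -3 + (-16*(-3))/2 = -3 + (1/2)*48 = -3 + 24 = 21)
-119/b*(-149) + A(11) = -119/21*(-149) + (-7 + 11) = -119*1/21*(-149) + 4 = -17/3*(-149) + 4 = 2533/3 + 4 = 2545/3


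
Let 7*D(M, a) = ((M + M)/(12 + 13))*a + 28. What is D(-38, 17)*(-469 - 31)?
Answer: 11840/7 ≈ 1691.4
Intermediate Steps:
D(M, a) = 4 + 2*M*a/175 (D(M, a) = (((M + M)/(12 + 13))*a + 28)/7 = (((2*M)/25)*a + 28)/7 = (((2*M)*(1/25))*a + 28)/7 = ((2*M/25)*a + 28)/7 = (2*M*a/25 + 28)/7 = (28 + 2*M*a/25)/7 = 4 + 2*M*a/175)
D(-38, 17)*(-469 - 31) = (4 + (2/175)*(-38)*17)*(-469 - 31) = (4 - 1292/175)*(-500) = -592/175*(-500) = 11840/7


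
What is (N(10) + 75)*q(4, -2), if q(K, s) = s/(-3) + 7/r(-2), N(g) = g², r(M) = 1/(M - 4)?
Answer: -21700/3 ≈ -7233.3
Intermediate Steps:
r(M) = 1/(-4 + M)
q(K, s) = -42 - s/3 (q(K, s) = s/(-3) + 7/(1/(-4 - 2)) = s*(-⅓) + 7/(1/(-6)) = -s/3 + 7/(-⅙) = -s/3 + 7*(-6) = -s/3 - 42 = -42 - s/3)
(N(10) + 75)*q(4, -2) = (10² + 75)*(-42 - ⅓*(-2)) = (100 + 75)*(-42 + ⅔) = 175*(-124/3) = -21700/3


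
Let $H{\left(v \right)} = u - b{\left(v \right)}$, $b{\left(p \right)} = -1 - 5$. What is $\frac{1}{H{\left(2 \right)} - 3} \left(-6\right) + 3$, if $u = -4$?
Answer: $9$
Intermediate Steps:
$b{\left(p \right)} = -6$ ($b{\left(p \right)} = -1 - 5 = -6$)
$H{\left(v \right)} = 2$ ($H{\left(v \right)} = -4 - -6 = -4 + 6 = 2$)
$\frac{1}{H{\left(2 \right)} - 3} \left(-6\right) + 3 = \frac{1}{2 - 3} \left(-6\right) + 3 = \frac{1}{-1} \left(-6\right) + 3 = \left(-1\right) \left(-6\right) + 3 = 6 + 3 = 9$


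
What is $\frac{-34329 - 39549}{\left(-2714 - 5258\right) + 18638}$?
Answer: $- \frac{36939}{5333} \approx -6.9265$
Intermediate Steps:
$\frac{-34329 - 39549}{\left(-2714 - 5258\right) + 18638} = - \frac{73878}{-7972 + 18638} = - \frac{73878}{10666} = \left(-73878\right) \frac{1}{10666} = - \frac{36939}{5333}$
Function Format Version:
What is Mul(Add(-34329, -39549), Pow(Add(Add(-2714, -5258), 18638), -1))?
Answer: Rational(-36939, 5333) ≈ -6.9265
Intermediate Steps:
Mul(Add(-34329, -39549), Pow(Add(Add(-2714, -5258), 18638), -1)) = Mul(-73878, Pow(Add(-7972, 18638), -1)) = Mul(-73878, Pow(10666, -1)) = Mul(-73878, Rational(1, 10666)) = Rational(-36939, 5333)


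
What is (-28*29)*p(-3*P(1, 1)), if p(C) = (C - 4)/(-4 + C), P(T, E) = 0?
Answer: -812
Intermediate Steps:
p(C) = 1 (p(C) = (-4 + C)/(-4 + C) = 1)
(-28*29)*p(-3*P(1, 1)) = -28*29*1 = -812*1 = -812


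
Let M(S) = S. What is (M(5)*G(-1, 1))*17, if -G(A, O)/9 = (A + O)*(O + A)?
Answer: 0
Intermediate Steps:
G(A, O) = -9*(A + O)² (G(A, O) = -9*(A + O)*(O + A) = -9*(A + O)*(A + O) = -9*(A + O)²)
(M(5)*G(-1, 1))*17 = (5*(-9*(-1 + 1)²))*17 = (5*(-9*0²))*17 = (5*(-9*0))*17 = (5*0)*17 = 0*17 = 0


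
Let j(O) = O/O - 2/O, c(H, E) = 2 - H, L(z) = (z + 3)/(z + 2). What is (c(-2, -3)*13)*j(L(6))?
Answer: -364/9 ≈ -40.444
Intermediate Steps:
L(z) = (3 + z)/(2 + z)
j(O) = 1 - 2/O
(c(-2, -3)*13)*j(L(6)) = ((2 - 1*(-2))*13)*((-2 + (3 + 6)/(2 + 6))/(((3 + 6)/(2 + 6)))) = ((2 + 2)*13)*((-2 + 9/8)/((9/8))) = (4*13)*((-2 + (⅛)*9)/(((⅛)*9))) = 52*((-2 + 9/8)/(9/8)) = 52*((8/9)*(-7/8)) = 52*(-7/9) = -364/9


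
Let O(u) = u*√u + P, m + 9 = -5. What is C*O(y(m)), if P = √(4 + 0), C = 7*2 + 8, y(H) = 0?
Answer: 44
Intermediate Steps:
m = -14 (m = -9 - 5 = -14)
C = 22 (C = 14 + 8 = 22)
P = 2 (P = √4 = 2)
O(u) = 2 + u^(3/2) (O(u) = u*√u + 2 = u^(3/2) + 2 = 2 + u^(3/2))
C*O(y(m)) = 22*(2 + 0^(3/2)) = 22*(2 + 0) = 22*2 = 44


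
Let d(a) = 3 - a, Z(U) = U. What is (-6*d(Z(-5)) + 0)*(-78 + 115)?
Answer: -1776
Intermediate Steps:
(-6*d(Z(-5)) + 0)*(-78 + 115) = (-6*(3 - 1*(-5)) + 0)*(-78 + 115) = (-6*(3 + 5) + 0)*37 = (-6*8 + 0)*37 = (-48 + 0)*37 = -48*37 = -1776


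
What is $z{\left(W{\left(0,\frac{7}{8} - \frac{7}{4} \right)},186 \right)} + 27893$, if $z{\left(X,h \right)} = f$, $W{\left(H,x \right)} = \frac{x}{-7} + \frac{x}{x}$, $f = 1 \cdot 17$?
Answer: $27910$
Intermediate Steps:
$f = 17$
$W{\left(H,x \right)} = 1 - \frac{x}{7}$ ($W{\left(H,x \right)} = x \left(- \frac{1}{7}\right) + 1 = - \frac{x}{7} + 1 = 1 - \frac{x}{7}$)
$z{\left(X,h \right)} = 17$
$z{\left(W{\left(0,\frac{7}{8} - \frac{7}{4} \right)},186 \right)} + 27893 = 17 + 27893 = 27910$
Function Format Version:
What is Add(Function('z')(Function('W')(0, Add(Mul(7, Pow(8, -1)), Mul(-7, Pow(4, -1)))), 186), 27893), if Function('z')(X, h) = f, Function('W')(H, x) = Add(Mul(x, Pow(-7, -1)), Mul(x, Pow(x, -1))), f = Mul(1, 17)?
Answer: 27910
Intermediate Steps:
f = 17
Function('W')(H, x) = Add(1, Mul(Rational(-1, 7), x)) (Function('W')(H, x) = Add(Mul(x, Rational(-1, 7)), 1) = Add(Mul(Rational(-1, 7), x), 1) = Add(1, Mul(Rational(-1, 7), x)))
Function('z')(X, h) = 17
Add(Function('z')(Function('W')(0, Add(Mul(7, Pow(8, -1)), Mul(-7, Pow(4, -1)))), 186), 27893) = Add(17, 27893) = 27910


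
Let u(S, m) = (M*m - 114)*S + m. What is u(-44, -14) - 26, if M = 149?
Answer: 96760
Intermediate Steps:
u(S, m) = m + S*(-114 + 149*m) (u(S, m) = (149*m - 114)*S + m = (-114 + 149*m)*S + m = S*(-114 + 149*m) + m = m + S*(-114 + 149*m))
u(-44, -14) - 26 = (-14 - 114*(-44) + 149*(-44)*(-14)) - 26 = (-14 + 5016 + 91784) - 26 = 96786 - 26 = 96760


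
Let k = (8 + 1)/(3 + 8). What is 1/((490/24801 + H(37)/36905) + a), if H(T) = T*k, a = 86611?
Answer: 1438298565/124572506609884 ≈ 1.1546e-5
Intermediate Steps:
k = 9/11 ≈ 0.81818
H(T) = 9*T/11 (H(T) = T*(9/11) = 9*T/11)
1/((490/24801 + H(37)/36905) + a) = 1/((490/24801 + ((9/11)*37)/36905) + 86611) = 1/((490*(1/24801) + (333/11)*(1/36905)) + 86611) = 1/((70/3543 + 333/405955) + 86611) = 1/(29596669/1438298565 + 86611) = 1/(124572506609884/1438298565) = 1438298565/124572506609884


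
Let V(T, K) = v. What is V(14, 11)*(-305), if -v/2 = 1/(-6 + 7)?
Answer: 610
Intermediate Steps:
v = -2 (v = -2/(-6 + 7) = -2/1 = -2*1 = -2)
V(T, K) = -2
V(14, 11)*(-305) = -2*(-305) = 610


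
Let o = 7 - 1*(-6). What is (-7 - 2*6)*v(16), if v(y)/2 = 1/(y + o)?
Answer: -38/29 ≈ -1.3103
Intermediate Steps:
o = 13 (o = 7 + 6 = 13)
v(y) = 2/(13 + y) (v(y) = 2/(y + 13) = 2/(13 + y))
(-7 - 2*6)*v(16) = (-7 - 2*6)*(2/(13 + 16)) = (-7 - 12)*(2/29) = -38/29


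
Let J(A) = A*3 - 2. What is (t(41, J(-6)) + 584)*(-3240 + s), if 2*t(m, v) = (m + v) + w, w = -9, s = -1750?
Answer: -2944100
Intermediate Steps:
J(A) = -2 + 3*A (J(A) = 3*A - 2 = -2 + 3*A)
t(m, v) = -9/2 + m/2 + v/2 (t(m, v) = ((m + v) - 9)/2 = (-9 + m + v)/2 = -9/2 + m/2 + v/2)
(t(41, J(-6)) + 584)*(-3240 + s) = ((-9/2 + (½)*41 + (-2 + 3*(-6))/2) + 584)*(-3240 - 1750) = ((-9/2 + 41/2 + (-2 - 18)/2) + 584)*(-4990) = ((-9/2 + 41/2 + (½)*(-20)) + 584)*(-4990) = ((-9/2 + 41/2 - 10) + 584)*(-4990) = (6 + 584)*(-4990) = 590*(-4990) = -2944100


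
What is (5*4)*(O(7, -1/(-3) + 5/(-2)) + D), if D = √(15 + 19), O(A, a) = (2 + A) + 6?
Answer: 300 + 20*√34 ≈ 416.62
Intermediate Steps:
O(A, a) = 8 + A
D = √34 ≈ 5.8309
(5*4)*(O(7, -1/(-3) + 5/(-2)) + D) = (5*4)*((8 + 7) + √34) = 20*(15 + √34) = 300 + 20*√34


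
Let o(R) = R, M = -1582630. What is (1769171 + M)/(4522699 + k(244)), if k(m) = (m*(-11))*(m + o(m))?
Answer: 186541/3212907 ≈ 0.058060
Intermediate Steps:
k(m) = -22*m² (k(m) = (m*(-11))*(m + m) = (-11*m)*(2*m) = -22*m²)
(1769171 + M)/(4522699 + k(244)) = (1769171 - 1582630)/(4522699 - 22*244²) = 186541/(4522699 - 22*59536) = 186541/(4522699 - 1309792) = 186541/3212907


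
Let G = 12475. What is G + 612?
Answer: 13087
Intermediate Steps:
G + 612 = 12475 + 612 = 13087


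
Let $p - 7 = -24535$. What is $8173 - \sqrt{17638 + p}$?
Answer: $8173 - i \sqrt{6890} \approx 8173.0 - 83.006 i$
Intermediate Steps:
$p = -24528$ ($p = 7 - 24535 = -24528$)
$8173 - \sqrt{17638 + p} = 8173 - \sqrt{17638 - 24528} = 8173 - \sqrt{-6890} = 8173 - i \sqrt{6890}$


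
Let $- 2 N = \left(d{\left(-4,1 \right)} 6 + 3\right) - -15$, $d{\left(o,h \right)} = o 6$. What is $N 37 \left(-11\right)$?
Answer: $-25641$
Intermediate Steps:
$d{\left(o,h \right)} = 6 o$
$N = 63$ ($N = - \frac{\left(6 \left(-4\right) 6 + 3\right) - -15}{2} = - \frac{\left(\left(-24\right) 6 + 3\right) + 15}{2} = - \frac{\left(-144 + 3\right) + 15}{2} = - \frac{-141 + 15}{2} = \left(- \frac{1}{2}\right) \left(-126\right) = 63$)
$N 37 \left(-11\right) = 63 \cdot 37 \left(-11\right) = 2331 \left(-11\right) = -25641$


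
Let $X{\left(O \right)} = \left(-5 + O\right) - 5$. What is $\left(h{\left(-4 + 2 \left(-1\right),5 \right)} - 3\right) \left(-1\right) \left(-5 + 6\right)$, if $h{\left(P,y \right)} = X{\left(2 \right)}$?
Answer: $11$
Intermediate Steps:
$X{\left(O \right)} = -10 + O$
$h{\left(P,y \right)} = -8$ ($h{\left(P,y \right)} = -10 + 2 = -8$)
$\left(h{\left(-4 + 2 \left(-1\right),5 \right)} - 3\right) \left(-1\right) \left(-5 + 6\right) = \left(-8 - 3\right) \left(-1\right) \left(-5 + 6\right) = \left(-11\right) \left(-1\right) 1 = 11 \cdot 1 = 11$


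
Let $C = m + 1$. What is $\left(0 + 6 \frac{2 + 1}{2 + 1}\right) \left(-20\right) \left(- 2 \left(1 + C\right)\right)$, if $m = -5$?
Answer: $-720$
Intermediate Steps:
$C = -4$ ($C = -5 + 1 = -4$)
$\left(0 + 6 \frac{2 + 1}{2 + 1}\right) \left(-20\right) \left(- 2 \left(1 + C\right)\right) = \left(0 + 6 \frac{2 + 1}{2 + 1}\right) \left(-20\right) \left(- 2 \left(1 - 4\right)\right) = \left(0 + 6 \cdot \frac{3}{3}\right) \left(-20\right) \left(\left(-2\right) \left(-3\right)\right) = \left(0 + 6 \cdot 3 \cdot \frac{1}{3}\right) \left(-20\right) 6 = \left(0 + 6 \cdot 1\right) \left(-20\right) 6 = \left(0 + 6\right) \left(-20\right) 6 = 6 \left(-20\right) 6 = \left(-120\right) 6 = -720$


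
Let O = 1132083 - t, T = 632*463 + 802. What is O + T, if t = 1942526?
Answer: -517025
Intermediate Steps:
T = 293418 (T = 292616 + 802 = 293418)
O = -810443 (O = 1132083 - 1*1942526 = 1132083 - 1942526 = -810443)
O + T = -810443 + 293418 = -517025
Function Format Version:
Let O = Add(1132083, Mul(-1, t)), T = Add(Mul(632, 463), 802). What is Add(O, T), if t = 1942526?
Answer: -517025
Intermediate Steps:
T = 293418 (T = Add(292616, 802) = 293418)
O = -810443 (O = Add(1132083, Mul(-1, 1942526)) = Add(1132083, -1942526) = -810443)
Add(O, T) = Add(-810443, 293418) = -517025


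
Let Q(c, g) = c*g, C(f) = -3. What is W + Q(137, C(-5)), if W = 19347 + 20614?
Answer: 39550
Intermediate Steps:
W = 39961
W + Q(137, C(-5)) = 39961 + 137*(-3) = 39961 - 411 = 39550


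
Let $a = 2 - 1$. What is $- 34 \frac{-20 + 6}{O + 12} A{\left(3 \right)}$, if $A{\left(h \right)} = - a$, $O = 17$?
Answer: $- \frac{476}{29} \approx -16.414$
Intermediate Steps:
$a = 1$ ($a = 2 - 1 = 1$)
$A{\left(h \right)} = -1$ ($A{\left(h \right)} = \left(-1\right) 1 = -1$)
$- 34 \frac{-20 + 6}{O + 12} A{\left(3 \right)} = - 34 \frac{-20 + 6}{17 + 12} \left(-1\right) = - 34 \left(- \frac{14}{29}\right) \left(-1\right) = - 34 \left(\left(-14\right) \frac{1}{29}\right) \left(-1\right) = \left(-34\right) \left(- \frac{14}{29}\right) \left(-1\right) = \frac{476}{29} \left(-1\right) = - \frac{476}{29}$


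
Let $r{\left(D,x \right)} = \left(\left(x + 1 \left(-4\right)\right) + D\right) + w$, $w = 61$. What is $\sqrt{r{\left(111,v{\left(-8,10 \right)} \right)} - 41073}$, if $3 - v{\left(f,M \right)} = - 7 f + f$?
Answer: $15 i \sqrt{182} \approx 202.36 i$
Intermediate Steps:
$v{\left(f,M \right)} = 3 + 6 f$ ($v{\left(f,M \right)} = 3 - \left(- 7 f + f\right) = 3 - - 6 f = 3 + 6 f$)
$r{\left(D,x \right)} = 57 + D + x$ ($r{\left(D,x \right)} = \left(\left(x + 1 \left(-4\right)\right) + D\right) + 61 = \left(\left(x - 4\right) + D\right) + 61 = \left(\left(-4 + x\right) + D\right) + 61 = \left(-4 + D + x\right) + 61 = 57 + D + x$)
$\sqrt{r{\left(111,v{\left(-8,10 \right)} \right)} - 41073} = \sqrt{\left(57 + 111 + \left(3 + 6 \left(-8\right)\right)\right) - 41073} = \sqrt{\left(57 + 111 + \left(3 - 48\right)\right) - 41073} = \sqrt{\left(57 + 111 - 45\right) - 41073} = \sqrt{123 - 41073} = \sqrt{-40950} = 15 i \sqrt{182}$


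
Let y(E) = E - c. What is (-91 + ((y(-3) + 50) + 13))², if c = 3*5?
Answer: 2116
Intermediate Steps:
c = 15
y(E) = -15 + E (y(E) = E - 1*15 = E - 15 = -15 + E)
(-91 + ((y(-3) + 50) + 13))² = (-91 + (((-15 - 3) + 50) + 13))² = (-91 + ((-18 + 50) + 13))² = (-91 + (32 + 13))² = (-91 + 45)² = (-46)² = 2116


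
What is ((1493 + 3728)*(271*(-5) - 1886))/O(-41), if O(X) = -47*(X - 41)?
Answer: -16921261/3854 ≈ -4390.6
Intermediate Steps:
O(X) = 1927 - 47*X (O(X) = -47*(-41 + X) = 1927 - 47*X)
((1493 + 3728)*(271*(-5) - 1886))/O(-41) = ((1493 + 3728)*(271*(-5) - 1886))/(1927 - 47*(-41)) = (5221*(-1355 - 1886))/(1927 + 1927) = (5221*(-3241))/3854 = -16921261*1/3854 = -16921261/3854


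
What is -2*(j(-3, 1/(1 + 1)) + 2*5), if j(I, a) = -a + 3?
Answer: -25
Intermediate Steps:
j(I, a) = 3 - a
-2*(j(-3, 1/(1 + 1)) + 2*5) = -2*((3 - 1/(1 + 1)) + 2*5) = -2*((3 - 1/2) + 10) = -2*((3 - 1*½) + 10) = -2*((3 - ½) + 10) = -2*(5/2 + 10) = -2*25/2 = -25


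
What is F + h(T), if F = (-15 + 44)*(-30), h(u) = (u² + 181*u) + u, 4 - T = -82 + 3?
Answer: 21125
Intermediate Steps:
T = 83 (T = 4 - (-82 + 3) = 4 - 1*(-79) = 4 + 79 = 83)
h(u) = u² + 182*u
F = -870 (F = 29*(-30) = -870)
F + h(T) = -870 + 83*(182 + 83) = -870 + 83*265 = -870 + 21995 = 21125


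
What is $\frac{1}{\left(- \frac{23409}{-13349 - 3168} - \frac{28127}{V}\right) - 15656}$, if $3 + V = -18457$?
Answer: $- \frac{304903820}{4772677502121} \approx -6.3885 \cdot 10^{-5}$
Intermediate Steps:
$V = -18460$ ($V = -3 - 18457 = -18460$)
$\frac{1}{\left(- \frac{23409}{-13349 - 3168} - \frac{28127}{V}\right) - 15656} = \frac{1}{\left(- \frac{23409}{-13349 - 3168} - \frac{28127}{-18460}\right) - 15656} = \frac{1}{\left(- \frac{23409}{-13349 - 3168} - - \frac{28127}{18460}\right) - 15656} = \frac{1}{\left(- \frac{23409}{-16517} + \frac{28127}{18460}\right) - 15656} = \frac{1}{\left(\left(-23409\right) \left(- \frac{1}{16517}\right) + \frac{28127}{18460}\right) - 15656} = \frac{1}{\left(\frac{23409}{16517} + \frac{28127}{18460}\right) - 15656} = \frac{1}{\frac{896703799}{304903820} - 15656} = \frac{1}{- \frac{4772677502121}{304903820}} = - \frac{304903820}{4772677502121}$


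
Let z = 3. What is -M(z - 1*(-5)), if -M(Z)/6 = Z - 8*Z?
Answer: -336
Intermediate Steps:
M(Z) = 42*Z (M(Z) = -6*(Z - 8*Z) = -(-42)*Z = 42*Z)
-M(z - 1*(-5)) = -42*(3 - 1*(-5)) = -42*(3 + 5) = -42*8 = -1*336 = -336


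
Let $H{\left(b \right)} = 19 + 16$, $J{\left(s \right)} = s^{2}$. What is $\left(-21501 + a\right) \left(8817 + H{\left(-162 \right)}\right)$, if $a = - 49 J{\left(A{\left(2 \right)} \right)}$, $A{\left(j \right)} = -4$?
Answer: $-197266820$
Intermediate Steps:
$a = -784$ ($a = - 49 \left(-4\right)^{2} = \left(-49\right) 16 = -784$)
$H{\left(b \right)} = 35$
$\left(-21501 + a\right) \left(8817 + H{\left(-162 \right)}\right) = \left(-21501 - 784\right) \left(8817 + 35\right) = \left(-22285\right) 8852 = -197266820$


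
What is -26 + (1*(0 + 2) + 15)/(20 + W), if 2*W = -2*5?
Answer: -373/15 ≈ -24.867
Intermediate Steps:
W = -5 (W = (-2*5)/2 = (½)*(-10) = -5)
-26 + (1*(0 + 2) + 15)/(20 + W) = -26 + (1*(0 + 2) + 15)/(20 - 5) = -26 + (1*2 + 15)/15 = -26 + (2 + 15)/15 = -26 + (1/15)*17 = -26 + 17/15 = -373/15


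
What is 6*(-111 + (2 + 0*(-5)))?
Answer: -654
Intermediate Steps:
6*(-111 + (2 + 0*(-5))) = 6*(-111 + (2 + 0)) = 6*(-111 + 2) = 6*(-109) = -654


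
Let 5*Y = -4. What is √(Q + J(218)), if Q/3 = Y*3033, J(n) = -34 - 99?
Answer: I*√185305/5 ≈ 86.094*I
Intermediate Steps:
Y = -⅘ (Y = (⅕)*(-4) = -⅘ ≈ -0.80000)
J(n) = -133
Q = -36396/5 (Q = 3*(-⅘*3033) = 3*(-12132/5) = -36396/5 ≈ -7279.2)
√(Q + J(218)) = √(-36396/5 - 133) = √(-37061/5) = I*√185305/5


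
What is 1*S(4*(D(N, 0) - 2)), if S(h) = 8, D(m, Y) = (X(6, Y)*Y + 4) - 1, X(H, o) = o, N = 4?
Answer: 8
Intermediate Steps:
D(m, Y) = 3 + Y² (D(m, Y) = (Y*Y + 4) - 1 = (Y² + 4) - 1 = (4 + Y²) - 1 = 3 + Y²)
1*S(4*(D(N, 0) - 2)) = 1*8 = 8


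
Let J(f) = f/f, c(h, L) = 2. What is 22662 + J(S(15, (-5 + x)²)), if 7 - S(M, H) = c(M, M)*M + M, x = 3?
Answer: 22663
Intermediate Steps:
S(M, H) = 7 - 3*M (S(M, H) = 7 - (2*M + M) = 7 - 3*M)
J(f) = 1
22662 + J(S(15, (-5 + x)²)) = 22662 + 1 = 22663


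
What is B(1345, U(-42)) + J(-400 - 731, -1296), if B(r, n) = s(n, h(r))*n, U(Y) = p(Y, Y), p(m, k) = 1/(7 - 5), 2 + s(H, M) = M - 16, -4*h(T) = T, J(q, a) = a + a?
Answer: -22153/8 ≈ -2769.1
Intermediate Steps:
J(q, a) = 2*a
h(T) = -T/4
s(H, M) = -18 + M (s(H, M) = -2 + (M - 16) = -2 + (-16 + M) = -18 + M)
p(m, k) = 1/2
U(Y) = 1/2
B(r, n) = n*(-18 - r/4) (B(r, n) = (-18 - r/4)*n = n*(-18 - r/4))
B(1345, U(-42)) + J(-400 - 731, -1296) = -1/4*1/2*(72 + 1345) + 2*(-1296) = -1/4*1/2*1417 - 2592 = -1417/8 - 2592 = -22153/8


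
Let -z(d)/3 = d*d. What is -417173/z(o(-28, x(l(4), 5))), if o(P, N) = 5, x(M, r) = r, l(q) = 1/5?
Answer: 417173/75 ≈ 5562.3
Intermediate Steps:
l(q) = ⅕
z(d) = -3*d² (z(d) = -3*d*d = -3*d²)
-417173/z(o(-28, x(l(4), 5))) = -417173/((-3*5²)) = -417173/((-3*25)) = -417173/(-75) = -417173*(-1/75) = 417173/75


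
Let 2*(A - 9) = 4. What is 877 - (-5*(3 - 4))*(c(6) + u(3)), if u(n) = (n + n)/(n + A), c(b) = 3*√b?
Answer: 6124/7 - 15*√6 ≈ 838.12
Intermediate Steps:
A = 11 (A = 9 + (½)*4 = 9 + 2 = 11)
u(n) = 2*n/(11 + n) (u(n) = (n + n)/(n + 11) = (2*n)/(11 + n) = 2*n/(11 + n))
877 - (-5*(3 - 4))*(c(6) + u(3)) = 877 - (-5*(3 - 4))*(3*√6 + 2*3/(11 + 3)) = 877 - (-5*(-1))*(3*√6 + 2*3/14) = 877 - 5*(3*√6 + 2*3*(1/14)) = 877 - 5*(3*√6 + 3/7) = 877 - 5*(3/7 + 3*√6) = 877 - (15/7 + 15*√6) = 877 + (-15/7 - 15*√6) = 6124/7 - 15*√6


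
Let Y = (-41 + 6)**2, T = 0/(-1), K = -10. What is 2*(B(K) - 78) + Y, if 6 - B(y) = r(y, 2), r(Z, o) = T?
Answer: 1081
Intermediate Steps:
T = 0 (T = 0*(-1) = 0)
r(Z, o) = 0
B(y) = 6 (B(y) = 6 - 1*0 = 6 + 0 = 6)
Y = 1225 (Y = (-35)**2 = 1225)
2*(B(K) - 78) + Y = 2*(6 - 78) + 1225 = 2*(-72) + 1225 = -144 + 1225 = 1081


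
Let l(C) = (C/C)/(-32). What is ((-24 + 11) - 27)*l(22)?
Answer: 5/4 ≈ 1.2500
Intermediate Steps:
l(C) = -1/32 (l(C) = 1*(-1/32) = -1/32)
((-24 + 11) - 27)*l(22) = ((-24 + 11) - 27)*(-1/32) = (-13 - 27)*(-1/32) = -40*(-1/32) = 5/4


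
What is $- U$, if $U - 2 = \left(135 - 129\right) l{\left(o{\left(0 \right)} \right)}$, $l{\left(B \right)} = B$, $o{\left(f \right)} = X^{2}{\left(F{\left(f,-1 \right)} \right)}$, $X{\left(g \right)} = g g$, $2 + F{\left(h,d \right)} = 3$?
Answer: $-8$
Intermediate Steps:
$F{\left(h,d \right)} = 1$ ($F{\left(h,d \right)} = -2 + 3 = 1$)
$X{\left(g \right)} = g^{2}$
$o{\left(f \right)} = 1$ ($o{\left(f \right)} = \left(1^{2}\right)^{2} = 1^{2} = 1$)
$U = 8$ ($U = 2 + \left(135 - 129\right) 1 = 2 + 6 \cdot 1 = 2 + 6 = 8$)
$- U = \left(-1\right) 8 = -8$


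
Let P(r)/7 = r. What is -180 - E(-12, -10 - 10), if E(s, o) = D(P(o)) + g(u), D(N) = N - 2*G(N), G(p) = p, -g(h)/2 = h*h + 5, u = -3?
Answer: -292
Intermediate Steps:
P(r) = 7*r
g(h) = -10 - 2*h**2 (g(h) = -2*(h*h + 5) = -2*(h**2 + 5) = -2*(5 + h**2) = -10 - 2*h**2)
D(N) = -N (D(N) = N - 2*N = -N)
E(s, o) = -28 - 7*o (E(s, o) = -7*o + (-10 - 2*(-3)**2) = -7*o + (-10 - 2*9) = -7*o + (-10 - 18) = -7*o - 28 = -28 - 7*o)
-180 - E(-12, -10 - 10) = -180 - (-28 - 7*(-10 - 10)) = -180 - (-28 - 7*(-20)) = -180 - (-28 + 140) = -180 - 1*112 = -180 - 112 = -292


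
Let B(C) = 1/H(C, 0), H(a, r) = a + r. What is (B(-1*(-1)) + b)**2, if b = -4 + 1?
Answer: 4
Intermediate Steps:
B(C) = 1/C (B(C) = 1/(C + 0) = 1/C)
b = -3
(B(-1*(-1)) + b)**2 = (1/(-1*(-1)) - 3)**2 = (1/1 - 3)**2 = (1 - 3)**2 = (-2)**2 = 4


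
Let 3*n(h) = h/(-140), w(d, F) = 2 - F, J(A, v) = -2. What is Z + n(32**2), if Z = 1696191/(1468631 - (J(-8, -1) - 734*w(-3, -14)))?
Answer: -66958819/51813195 ≈ -1.2923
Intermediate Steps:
n(h) = -h/420 (n(h) = (h/(-140))/3 = (h*(-1/140))/3 = (-h/140)/3 = -h/420)
Z = 565397/493459 (Z = 1696191/(1468631 - (-2 - 734*(2 - 1*(-14)))) = 1696191/(1468631 - (-2 - 734*(2 + 14))) = 1696191/(1468631 - (-2 - 734*16)) = 1696191/(1468631 - (-2 - 11744)) = 1696191/(1468631 - 1*(-11746)) = 1696191/(1468631 + 11746) = 1696191/1480377 = 1696191*(1/1480377) = 565397/493459 ≈ 1.1458)
Z + n(32**2) = 565397/493459 - 1/420*32**2 = 565397/493459 - 1/420*1024 = 565397/493459 - 256/105 = -66958819/51813195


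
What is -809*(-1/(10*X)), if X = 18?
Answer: 809/180 ≈ 4.4944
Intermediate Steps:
-809*(-1/(10*X)) = -809/(18*(2*(-5))) = -809/(18*(-10)) = -809/(-180) = -809*(-1/180) = 809/180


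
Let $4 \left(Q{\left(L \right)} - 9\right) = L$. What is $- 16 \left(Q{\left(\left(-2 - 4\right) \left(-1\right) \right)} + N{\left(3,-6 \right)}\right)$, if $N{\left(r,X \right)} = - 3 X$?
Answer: $-456$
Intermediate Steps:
$Q{\left(L \right)} = 9 + \frac{L}{4}$
$- 16 \left(Q{\left(\left(-2 - 4\right) \left(-1\right) \right)} + N{\left(3,-6 \right)}\right) = - 16 \left(\left(9 + \frac{\left(-2 - 4\right) \left(-1\right)}{4}\right) - -18\right) = - 16 \left(\left(9 + \frac{\left(-6\right) \left(-1\right)}{4}\right) + 18\right) = - 16 \left(\left(9 + \frac{1}{4} \cdot 6\right) + 18\right) = - 16 \left(\left(9 + \frac{3}{2}\right) + 18\right) = - 16 \left(\frac{21}{2} + 18\right) = - \frac{16 \cdot 57}{2} = \left(-1\right) 456 = -456$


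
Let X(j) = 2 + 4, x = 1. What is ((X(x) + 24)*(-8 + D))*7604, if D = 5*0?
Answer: -1824960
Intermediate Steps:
D = 0
X(j) = 6
((X(x) + 24)*(-8 + D))*7604 = ((6 + 24)*(-8 + 0))*7604 = (30*(-8))*7604 = -240*7604 = -1824960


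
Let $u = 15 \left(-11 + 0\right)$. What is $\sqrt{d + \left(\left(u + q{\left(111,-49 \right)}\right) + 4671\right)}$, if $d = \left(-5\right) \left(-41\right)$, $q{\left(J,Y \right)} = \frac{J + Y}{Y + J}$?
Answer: $2 \sqrt{1178} \approx 68.644$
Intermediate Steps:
$q{\left(J,Y \right)} = 1$ ($q{\left(J,Y \right)} = \frac{J + Y}{J + Y} = 1$)
$d = 205$
$u = -165$ ($u = 15 \left(-11\right) = -165$)
$\sqrt{d + \left(\left(u + q{\left(111,-49 \right)}\right) + 4671\right)} = \sqrt{205 + \left(\left(-165 + 1\right) + 4671\right)} = \sqrt{205 + \left(-164 + 4671\right)} = \sqrt{205 + 4507} = \sqrt{4712} = 2 \sqrt{1178}$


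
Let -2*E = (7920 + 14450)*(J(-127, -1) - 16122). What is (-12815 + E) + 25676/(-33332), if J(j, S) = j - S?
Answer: 1514281628226/8333 ≈ 1.8172e+8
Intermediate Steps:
E = 181733880 (E = -(7920 + 14450)*((-127 - 1*(-1)) - 16122)/2 = -11185*((-127 + 1) - 16122) = -11185*(-126 - 16122) = -11185*(-16248) = -½*(-363467760) = 181733880)
(-12815 + E) + 25676/(-33332) = (-12815 + 181733880) + 25676/(-33332) = 181721065 + 25676*(-1/33332) = 181721065 - 6419/8333 = 1514281628226/8333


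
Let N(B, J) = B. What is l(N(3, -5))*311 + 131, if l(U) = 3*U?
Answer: 2930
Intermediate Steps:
l(N(3, -5))*311 + 131 = (3*3)*311 + 131 = 9*311 + 131 = 2799 + 131 = 2930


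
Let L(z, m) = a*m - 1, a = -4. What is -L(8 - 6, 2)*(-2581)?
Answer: -23229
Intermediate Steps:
L(z, m) = -1 - 4*m (L(z, m) = -4*m - 1 = -1 - 4*m)
-L(8 - 6, 2)*(-2581) = -(-1 - 4*2)*(-2581) = -(-1 - 8)*(-2581) = -(-9)*(-2581) = -1*23229 = -23229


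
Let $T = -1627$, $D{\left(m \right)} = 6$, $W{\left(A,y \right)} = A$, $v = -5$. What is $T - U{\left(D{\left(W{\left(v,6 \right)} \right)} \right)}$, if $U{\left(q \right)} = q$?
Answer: $-1633$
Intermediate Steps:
$T - U{\left(D{\left(W{\left(v,6 \right)} \right)} \right)} = -1627 - 6 = -1633$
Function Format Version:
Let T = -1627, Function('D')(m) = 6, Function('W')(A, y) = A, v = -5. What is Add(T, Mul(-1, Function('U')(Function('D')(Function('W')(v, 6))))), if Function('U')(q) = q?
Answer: -1633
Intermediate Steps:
Add(T, Mul(-1, Function('U')(Function('D')(Function('W')(v, 6))))) = Add(-1627, Mul(-1, 6)) = Add(-1627, -6) = -1633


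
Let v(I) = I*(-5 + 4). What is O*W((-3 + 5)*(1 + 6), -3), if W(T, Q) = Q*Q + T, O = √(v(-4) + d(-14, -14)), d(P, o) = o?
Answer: 23*I*√10 ≈ 72.732*I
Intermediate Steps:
v(I) = -I (v(I) = I*(-1) = -I)
O = I*√10 (O = √(-1*(-4) - 14) = √(4 - 14) = √(-10) = I*√10 ≈ 3.1623*I)
W(T, Q) = T + Q² (W(T, Q) = Q² + T = T + Q²)
O*W((-3 + 5)*(1 + 6), -3) = (I*√10)*((-3 + 5)*(1 + 6) + (-3)²) = (I*√10)*(2*7 + 9) = (I*√10)*(14 + 9) = (I*√10)*23 = 23*I*√10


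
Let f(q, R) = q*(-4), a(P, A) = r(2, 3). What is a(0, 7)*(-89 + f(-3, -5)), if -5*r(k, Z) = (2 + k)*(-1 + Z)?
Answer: 616/5 ≈ 123.20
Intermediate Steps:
r(k, Z) = -(-1 + Z)*(2 + k)/5 (r(k, Z) = -(2 + k)*(-1 + Z)/5 = -(-1 + Z)*(2 + k)/5)
a(P, A) = -8/5 (a(P, A) = ⅖ - ⅖*3 + (⅕)*2 - ⅕*3*2 = ⅖ - 6/5 + ⅖ - 6/5 = -8/5)
f(q, R) = -4*q
a(0, 7)*(-89 + f(-3, -5)) = -8*(-89 - 4*(-3))/5 = -8*(-89 + 12)/5 = -8/5*(-77) = 616/5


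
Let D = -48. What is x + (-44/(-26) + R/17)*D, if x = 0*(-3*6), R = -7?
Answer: -13584/221 ≈ -61.466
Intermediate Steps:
x = 0 (x = 0*(-18) = 0)
x + (-44/(-26) + R/17)*D = 0 + (-44/(-26) - 7/17)*(-48) = 0 + (-44*(-1/26) - 7*1/17)*(-48) = 0 + (22/13 - 7/17)*(-48) = 0 + (283/221)*(-48) = 0 - 13584/221 = -13584/221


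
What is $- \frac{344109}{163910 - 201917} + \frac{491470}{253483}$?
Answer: $\frac{342734893}{31178409} \approx 10.993$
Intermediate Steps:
$- \frac{344109}{163910 - 201917} + \frac{491470}{253483} = - \frac{344109}{163910 - 201917} + 491470 \cdot \frac{1}{253483} = - \frac{344109}{-38007} + \frac{491470}{253483} = \left(-344109\right) \left(- \frac{1}{38007}\right) + \frac{491470}{253483} = \frac{114703}{12669} + \frac{491470}{253483} = \frac{342734893}{31178409}$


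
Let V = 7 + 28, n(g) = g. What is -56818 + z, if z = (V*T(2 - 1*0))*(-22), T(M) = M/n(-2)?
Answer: -56048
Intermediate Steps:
V = 35
T(M) = -M/2 (T(M) = M/(-2) = M*(-1/2) = -M/2)
z = 770 (z = (35*(-(2 - 1*0)/2))*(-22) = (35*(-(2 + 0)/2))*(-22) = (35*(-1/2*2))*(-22) = (35*(-1))*(-22) = -35*(-22) = 770)
-56818 + z = -56818 + 770 = -56048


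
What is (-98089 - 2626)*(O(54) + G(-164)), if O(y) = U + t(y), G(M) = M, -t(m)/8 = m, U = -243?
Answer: 84499885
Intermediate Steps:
t(m) = -8*m
O(y) = -243 - 8*y
(-98089 - 2626)*(O(54) + G(-164)) = (-98089 - 2626)*((-243 - 8*54) - 164) = -100715*((-243 - 432) - 164) = -100715*(-675 - 164) = -100715*(-839) = 84499885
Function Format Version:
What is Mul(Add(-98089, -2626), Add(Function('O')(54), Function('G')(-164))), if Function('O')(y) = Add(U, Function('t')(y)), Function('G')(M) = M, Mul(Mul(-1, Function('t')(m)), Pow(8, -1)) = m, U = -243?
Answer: 84499885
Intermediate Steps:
Function('t')(m) = Mul(-8, m)
Function('O')(y) = Add(-243, Mul(-8, y))
Mul(Add(-98089, -2626), Add(Function('O')(54), Function('G')(-164))) = Mul(Add(-98089, -2626), Add(Add(-243, Mul(-8, 54)), -164)) = Mul(-100715, Add(Add(-243, -432), -164)) = Mul(-100715, Add(-675, -164)) = Mul(-100715, -839) = 84499885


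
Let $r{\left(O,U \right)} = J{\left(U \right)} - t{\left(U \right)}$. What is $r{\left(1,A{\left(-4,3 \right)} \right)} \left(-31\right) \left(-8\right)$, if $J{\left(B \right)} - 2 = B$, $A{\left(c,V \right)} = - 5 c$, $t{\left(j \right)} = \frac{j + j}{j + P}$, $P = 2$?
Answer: $\frac{55056}{11} \approx 5005.1$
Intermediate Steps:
$t{\left(j \right)} = \frac{2 j}{2 + j}$ ($t{\left(j \right)} = \frac{j + j}{j + 2} = \frac{2 j}{2 + j}$)
$J{\left(B \right)} = 2 + B$
$r{\left(O,U \right)} = 2 + U - \frac{2 U}{2 + U}$ ($r{\left(O,U \right)} = \left(2 + U\right) - \frac{2 U}{2 + U} = 2 + U - \frac{2 U}{2 + U}$)
$r{\left(1,A{\left(-4,3 \right)} \right)} \left(-31\right) \left(-8\right) = \left(2 - -20 - \frac{2 \left(\left(-5\right) \left(-4\right)\right)}{2 - -20}\right) \left(-31\right) \left(-8\right) = \left(2 + 20 - \frac{40}{2 + 20}\right) \left(-31\right) \left(-8\right) = \left(2 + 20 - \frac{40}{22}\right) \left(-31\right) \left(-8\right) = \left(2 + 20 - 40 \cdot \frac{1}{22}\right) \left(-31\right) \left(-8\right) = \left(2 + 20 - \frac{20}{11}\right) \left(-31\right) \left(-8\right) = \frac{222}{11} \left(-31\right) \left(-8\right) = \left(- \frac{6882}{11}\right) \left(-8\right) = \frac{55056}{11}$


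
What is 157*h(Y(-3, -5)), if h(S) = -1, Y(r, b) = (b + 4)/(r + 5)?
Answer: -157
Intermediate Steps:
Y(r, b) = (4 + b)/(5 + r)
157*h(Y(-3, -5)) = 157*(-1) = -157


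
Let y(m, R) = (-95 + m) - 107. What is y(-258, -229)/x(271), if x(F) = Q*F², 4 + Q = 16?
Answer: -115/220323 ≈ -0.00052196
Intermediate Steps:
Q = 12 (Q = -4 + 16 = 12)
x(F) = 12*F²
y(m, R) = -202 + m
y(-258, -229)/x(271) = (-202 - 258)/((12*271²)) = -460/(12*73441) = -460/881292 = -460*1/881292 = -115/220323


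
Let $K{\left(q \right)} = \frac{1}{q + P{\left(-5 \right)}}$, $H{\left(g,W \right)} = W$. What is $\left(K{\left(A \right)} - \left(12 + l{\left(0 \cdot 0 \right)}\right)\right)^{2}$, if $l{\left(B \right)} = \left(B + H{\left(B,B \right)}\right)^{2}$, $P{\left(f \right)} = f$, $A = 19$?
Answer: $\frac{27889}{196} \approx 142.29$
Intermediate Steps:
$K{\left(q \right)} = \frac{1}{-5 + q}$ ($K{\left(q \right)} = \frac{1}{q - 5} = \frac{1}{-5 + q}$)
$l{\left(B \right)} = 4 B^{2}$ ($l{\left(B \right)} = \left(B + B\right)^{2} = \left(2 B\right)^{2} = 4 B^{2}$)
$\left(K{\left(A \right)} - \left(12 + l{\left(0 \cdot 0 \right)}\right)\right)^{2} = \left(\frac{1}{-5 + 19} - \left(12 + 4 \left(0 \cdot 0\right)^{2}\right)\right)^{2} = \left(\frac{1}{14} - \left(12 + 4 \cdot 0^{2}\right)\right)^{2} = \left(\frac{1}{14} - \left(12 + 4 \cdot 0\right)\right)^{2} = \left(\frac{1}{14} - 12\right)^{2} = \left(- \frac{167}{14}\right)^{2} = \frac{27889}{196}$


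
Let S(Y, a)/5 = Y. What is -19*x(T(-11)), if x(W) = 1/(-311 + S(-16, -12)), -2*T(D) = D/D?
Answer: 19/391 ≈ 0.048593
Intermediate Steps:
T(D) = -½ (T(D) = -D/(2*D) = -½*1 = -½)
S(Y, a) = 5*Y
x(W) = -1/391 (x(W) = 1/(-311 + 5*(-16)) = 1/(-311 - 80) = 1/(-391) = -1/391)
-19*x(T(-11)) = -19*(-1/391) = 19/391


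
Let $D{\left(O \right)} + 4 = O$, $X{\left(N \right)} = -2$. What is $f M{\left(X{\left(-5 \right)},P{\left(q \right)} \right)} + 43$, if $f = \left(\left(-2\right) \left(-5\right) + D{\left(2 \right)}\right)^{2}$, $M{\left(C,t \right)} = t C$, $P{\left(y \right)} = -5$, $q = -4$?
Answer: $683$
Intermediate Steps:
$D{\left(O \right)} = -4 + O$
$M{\left(C,t \right)} = C t$
$f = 64$ ($f = \left(\left(-2\right) \left(-5\right) + \left(-4 + 2\right)\right)^{2} = \left(10 - 2\right)^{2} = 8^{2} = 64$)
$f M{\left(X{\left(-5 \right)},P{\left(q \right)} \right)} + 43 = 64 \left(\left(-2\right) \left(-5\right)\right) + 43 = 64 \cdot 10 + 43 = 640 + 43 = 683$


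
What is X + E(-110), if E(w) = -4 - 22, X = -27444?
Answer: -27470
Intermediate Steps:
E(w) = -26
X + E(-110) = -27444 - 26 = -27470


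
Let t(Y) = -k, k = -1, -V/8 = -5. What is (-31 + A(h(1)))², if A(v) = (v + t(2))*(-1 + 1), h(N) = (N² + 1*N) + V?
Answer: 961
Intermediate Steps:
V = 40 (V = -8*(-5) = 40)
h(N) = 40 + N + N² (h(N) = (N² + 1*N) + 40 = (N² + N) + 40 = (N + N²) + 40 = 40 + N + N²)
t(Y) = 1 (t(Y) = -1*(-1) = 1)
A(v) = 0 (A(v) = (v + 1)*(-1 + 1) = (1 + v)*0 = 0)
(-31 + A(h(1)))² = (-31 + 0)² = (-31)² = 961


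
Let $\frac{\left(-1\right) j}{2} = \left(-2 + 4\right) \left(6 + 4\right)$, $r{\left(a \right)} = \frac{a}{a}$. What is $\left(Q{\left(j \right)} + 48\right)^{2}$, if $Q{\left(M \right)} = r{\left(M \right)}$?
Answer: $2401$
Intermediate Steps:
$r{\left(a \right)} = 1$
$j = -40$ ($j = - 2 \left(-2 + 4\right) \left(6 + 4\right) = - 2 \cdot 2 \cdot 10 = \left(-2\right) 20 = -40$)
$Q{\left(M \right)} = 1$
$\left(Q{\left(j \right)} + 48\right)^{2} = \left(1 + 48\right)^{2} = 49^{2} = 2401$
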